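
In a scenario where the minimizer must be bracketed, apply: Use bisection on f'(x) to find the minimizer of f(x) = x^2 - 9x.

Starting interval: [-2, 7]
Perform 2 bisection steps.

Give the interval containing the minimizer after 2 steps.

Finding critical point of f(x) = x^2 - 9x using bisection on f'(x) = 2x + -9.
f'(x) = 0 when x = 9/2.
Starting interval: [-2, 7]
Step 1: mid = 5/2, f'(mid) = -4, new interval = [5/2, 7]
Step 2: mid = 19/4, f'(mid) = 1/2, new interval = [5/2, 19/4]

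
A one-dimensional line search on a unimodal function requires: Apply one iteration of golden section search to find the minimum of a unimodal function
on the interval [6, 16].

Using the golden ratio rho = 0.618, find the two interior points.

Golden section search on [6, 16].
Golden ratio rho = 0.618 (approx).
Interior points:
  x_1 = 6 + (1-0.618)*10 = 9.8200
  x_2 = 6 + 0.618*10 = 12.1800
Compare f(x_1) and f(x_2) to determine which subinterval to keep.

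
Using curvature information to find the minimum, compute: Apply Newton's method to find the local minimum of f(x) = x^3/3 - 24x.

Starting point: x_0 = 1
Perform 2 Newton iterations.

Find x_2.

f(x) = x^3/3 - 24x
f'(x) = x^2 - 24, f''(x) = 2x
Newton update: x_{n+1} = x_n - (x_n^2 - 24)/(2*x_n)
Step 1: x_0 = 1, f'=-23, f''=2, x_1 = 25/2
Step 2: x_1 = 25/2, f'=529/4, f''=25, x_2 = 721/100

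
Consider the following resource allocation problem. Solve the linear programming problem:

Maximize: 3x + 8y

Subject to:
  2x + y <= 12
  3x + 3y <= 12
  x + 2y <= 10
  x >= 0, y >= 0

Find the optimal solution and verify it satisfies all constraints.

Feasible vertices: (0, 0), (0, 4), (4, 0)
Objective 3x + 8y at each vertex:
  (0, 0): 0
  (0, 4): 32
  (4, 0): 12
Maximum is 32 at (0, 4).
Verify constraints at (x, y) = (0, 4):
  2*0 + 1*4 = 4 <= 12
  3*0 + 3*4 = 12 <= 12 (active)
  1*0 + 2*4 = 8 <= 10
  x = 0 >= 0, y = 4 >= 0. All constraints satisfied.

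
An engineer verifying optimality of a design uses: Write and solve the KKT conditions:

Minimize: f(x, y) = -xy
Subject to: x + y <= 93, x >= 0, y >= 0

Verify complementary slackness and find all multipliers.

Problem: min -xy s.t. x + y <= 93 (multiplier lambda), x >= 0 (mu_x), y >= 0 (mu_y)
KKT stationarity: -y + lambda - mu_x = 0, -x + lambda - mu_y = 0, with lambda, mu_x, mu_y >= 0
Complementary slackness: lambda*(x + y - 93) = 0, mu_x*x = 0, mu_y*y = 0
If lambda = 0: y = -mu_x <= 0 and x = -mu_y <= 0 force x = y = 0 with f = 0; but x = y = 93/2 is feasible with f = -8649/4 < 0, so this is not the minimum. Hence lambda > 0 and x + y = 93.
Try x > 0, y > 0 (so mu_x = mu_y = 0): y = lambda, x = lambda => x = y = lambda
x + y = 93 => 2*lambda = 93 => lambda = 93/2
x* = y* = 93/2 > 0, consistent with mu_x = mu_y = 0.
(Any feasible point with x = 0 or y = 0 has f = 0 > -8649/4, so the minimum is not on those boundaries.)
min(-xy) = -8649/4 (i.e. max xy = 8649/4)
Multipliers: lambda = 93/2, mu_x = 0, mu_y = 0
Complementary slackness: lambda*(x + y - 93) = 93/2*(93/2 + 93/2 - 93) = 0, mu_x*x = 0*93/2 = 0, mu_y*y = 0*93/2 = 0. Satisfied.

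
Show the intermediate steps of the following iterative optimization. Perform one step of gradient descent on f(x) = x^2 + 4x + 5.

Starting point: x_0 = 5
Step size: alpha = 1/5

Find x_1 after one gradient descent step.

f(x) = x^2 + 4x + 5
f'(x) = 2x + 4
f'(5) = 2*5 + (4) = 14
x_1 = x_0 - alpha * f'(x_0) = 5 - 1/5 * 14 = 11/5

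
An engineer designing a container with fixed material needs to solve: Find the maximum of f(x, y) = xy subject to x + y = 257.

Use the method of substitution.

Substitute y = 257 - x into f(x,y) = xy:
g(x) = x(257 - x) = 257x - x^2
g'(x) = 257 - 2x = 0  =>  x = 257/2
y = 257 - 257/2 = 257/2
Maximum value = (257/2) * (257/2) = 66049/4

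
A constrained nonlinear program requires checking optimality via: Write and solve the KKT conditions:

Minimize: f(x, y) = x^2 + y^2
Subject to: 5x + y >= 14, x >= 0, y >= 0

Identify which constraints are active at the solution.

KKT conditions for min x^2 + y^2 s.t. 5x + 1y >= 14, x >= 0, y >= 0:
Stationarity: 2x = mu*5 + mu_x, 2y = mu*1 + mu_y, with mu, mu_x, mu_y >= 0
Complementary slackness: mu*(5x + y - 14) = 0, mu_x*x = 0, mu_y*y = 0
(0, 0) is infeasible (5*0 + 1*0 < 14), so if mu = 0 stationarity would force x = mu_x/2 >= 0, y = mu_y/2 >= 0 with mu_x*x = mu_y*y = 0, i.e. x = y = 0: contradiction. Hence mu > 0 and 5x + y = 14 is active.
Try x > 0, y > 0 (so mu_x = mu_y = 0): x = 5*mu/2, y = 1*mu/2
Substitute: 5*(5*mu/2) + 1*(1*mu/2) = 14
  mu*26/2 = 14 => mu = 14/13
x* = 35/13 > 0, y* = 7/13 > 0, consistent with mu_x = mu_y = 0.
f is convex and the constraints are linear, so this KKT point is the global minimum.
f* = 98/13
Active constraints: 5x + y >= 14 (holds with equality, mu = 14/13 > 0); x >= 0 and y >= 0 are inactive (mu_x = mu_y = 0).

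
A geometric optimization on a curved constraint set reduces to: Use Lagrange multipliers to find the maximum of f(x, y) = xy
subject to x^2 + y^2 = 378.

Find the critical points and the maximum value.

Lagrange conditions: y = 2*lambda*x and x = 2*lambda*y
If x = 0 then y = 0, violating the constraint, so x, y != 0.
Dividing: y/x = x/y => x^2 = y^2 => y = x or y = -x
Constraint: 2x^2 = 378 => x^2 = 189 => x = +/-sqrt(189)
Critical points: (sqrt(189), sqrt(189)), (-sqrt(189), -sqrt(189)), (sqrt(189), -sqrt(189)), (-sqrt(189), sqrt(189))
  y = x:  xy = x^2 = 189  at (sqrt(189), sqrt(189)) and (-sqrt(189), -sqrt(189))
  y = -x: xy = -x^2 = -189 at (sqrt(189), -sqrt(189)) and (-sqrt(189), sqrt(189))
Maximum xy = 189 at (sqrt(189), sqrt(189)) and (-sqrt(189), -sqrt(189))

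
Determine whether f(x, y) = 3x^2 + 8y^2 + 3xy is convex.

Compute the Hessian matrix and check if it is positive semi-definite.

f(x,y) = 3x^2 + 8y^2 + 3xy
Hessian H = [[6, 3], [3, 16]]
trace(H) = 22, det(H) = 87
Eigenvalues: (22 +/- sqrt(136)) / 2 = 16.83, 5.169
Since both eigenvalues > 0, f is convex.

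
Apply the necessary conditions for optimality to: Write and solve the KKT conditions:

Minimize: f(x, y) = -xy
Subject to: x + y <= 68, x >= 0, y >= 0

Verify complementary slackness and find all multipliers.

Problem: min -xy s.t. x + y <= 68 (multiplier lambda), x >= 0 (mu_x), y >= 0 (mu_y)
KKT stationarity: -y + lambda - mu_x = 0, -x + lambda - mu_y = 0, with lambda, mu_x, mu_y >= 0
Complementary slackness: lambda*(x + y - 68) = 0, mu_x*x = 0, mu_y*y = 0
If lambda = 0: y = -mu_x <= 0 and x = -mu_y <= 0 force x = y = 0 with f = 0; but x = y = 34 is feasible with f = -1156 < 0, so this is not the minimum. Hence lambda > 0 and x + y = 68.
Try x > 0, y > 0 (so mu_x = mu_y = 0): y = lambda, x = lambda => x = y = lambda
x + y = 68 => 2*lambda = 68 => lambda = 34
x* = y* = 34 > 0, consistent with mu_x = mu_y = 0.
(Any feasible point with x = 0 or y = 0 has f = 0 > -1156, so the minimum is not on those boundaries.)
min(-xy) = -1156 (i.e. max xy = 1156)
Multipliers: lambda = 34, mu_x = 0, mu_y = 0
Complementary slackness: lambda*(x + y - 68) = 34*(34 + 34 - 68) = 0, mu_x*x = 0*34 = 0, mu_y*y = 0*34 = 0. Satisfied.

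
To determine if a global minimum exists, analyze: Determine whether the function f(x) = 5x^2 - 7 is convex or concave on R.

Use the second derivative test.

f(x) = 5x^2 - 7
f'(x) = 10x + 0
f''(x) = 10
Since f''(x) = 10 > 0 for all x, f is convex on R.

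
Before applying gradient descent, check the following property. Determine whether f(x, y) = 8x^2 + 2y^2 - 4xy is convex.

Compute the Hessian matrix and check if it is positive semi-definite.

f(x,y) = 8x^2 + 2y^2 - 4xy
Hessian H = [[16, -4], [-4, 4]]
trace(H) = 20, det(H) = 48
Eigenvalues: (20 +/- sqrt(208)) / 2 = 17.21, 2.789
Since both eigenvalues > 0, f is convex.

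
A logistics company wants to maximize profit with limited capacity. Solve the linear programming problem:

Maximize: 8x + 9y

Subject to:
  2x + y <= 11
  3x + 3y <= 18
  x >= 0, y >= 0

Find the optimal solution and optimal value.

Feasible vertices: (0, 0), (0, 6), (5, 1), (11/2, 0)
Objective 8x + 9y at each:
  (0, 0): 0
  (0, 6): 54
  (5, 1): 49
  (11/2, 0): 44
Maximum is 54 at (0, 6).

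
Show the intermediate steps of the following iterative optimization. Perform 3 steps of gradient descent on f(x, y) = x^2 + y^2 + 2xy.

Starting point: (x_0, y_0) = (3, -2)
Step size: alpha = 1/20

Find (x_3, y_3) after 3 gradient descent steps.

f(x,y) = x^2 + y^2 + 2xy
grad_x = 2x + 2y, grad_y = 2y + 2x
Step 1: grad = (2, 2), (29/10, -21/10)
Step 2: grad = (8/5, 8/5), (141/50, -109/50)
Step 3: grad = (32/25, 32/25), (689/250, -561/250)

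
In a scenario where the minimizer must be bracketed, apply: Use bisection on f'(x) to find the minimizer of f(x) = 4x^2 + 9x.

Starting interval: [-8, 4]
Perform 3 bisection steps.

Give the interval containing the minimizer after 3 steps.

Finding critical point of f(x) = 4x^2 + 9x using bisection on f'(x) = 8x + 9.
f'(x) = 0 when x = -9/8.
Starting interval: [-8, 4]
Step 1: mid = -2, f'(mid) = -7, new interval = [-2, 4]
Step 2: mid = 1, f'(mid) = 17, new interval = [-2, 1]
Step 3: mid = -1/2, f'(mid) = 5, new interval = [-2, -1/2]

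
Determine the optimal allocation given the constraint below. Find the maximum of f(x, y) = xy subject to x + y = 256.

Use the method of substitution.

Substitute y = 256 - x into f(x,y) = xy:
g(x) = x(256 - x) = 256x - x^2
g'(x) = 256 - 2x = 0  =>  x = 128
y = 256 - 128 = 128
Maximum value = 128 * 128 = 16384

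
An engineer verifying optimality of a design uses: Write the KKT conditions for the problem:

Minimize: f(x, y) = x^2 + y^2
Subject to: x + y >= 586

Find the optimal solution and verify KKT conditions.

KKT conditions for min x^2 + y^2 s.t. x + y >= 586:
Stationarity: 2x = mu, 2y = mu
So x = y = mu/2.
Complementary slackness: mu*(x + y - 586) = 0
Primal feasibility: x + y >= 586; dual feasibility: mu >= 0
If mu = 0 then x = y = 0, but 0 + 0 < 586 is infeasible, so the constraint is active.
Constraint active: x + y = 2*(mu/2) = 586 => mu = 586
x = y = 293, f = 171698
Verify: stationarity 2*293 = 586 = mu; primal 293 + 293 = 586 >= 586; dual mu = 586 >= 0; complementary slackness 586*(586 - 586) = 0. All KKT conditions hold.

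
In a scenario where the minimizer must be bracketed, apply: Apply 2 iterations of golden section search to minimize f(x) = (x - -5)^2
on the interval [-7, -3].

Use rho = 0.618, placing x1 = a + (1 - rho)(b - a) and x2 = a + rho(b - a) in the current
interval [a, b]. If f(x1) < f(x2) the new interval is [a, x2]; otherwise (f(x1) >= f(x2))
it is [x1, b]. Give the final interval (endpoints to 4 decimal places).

Golden section search for min of f(x) = (x - -5)^2 on [-7, -3].
Each step: x1 = a + (1 - rho)(b - a), x2 = a + rho(b - a); if f(x1) < f(x2) keep [a, x2], otherwise keep [x1, b].
Step 1: [-7.0000, -3.0000], x1=-5.4720 (f=0.2228), x2=-4.5280 (f=0.2228); f(x1) = f(x2) (tie, not '<') => keep [-5.4720, -3.0000]
Step 2: [-5.4720, -3.0000], x1=-4.5277 (f=0.2231), x2=-3.9443 (f=1.1145); f(x1) < f(x2) => keep [-5.4720, -3.9443]
Final interval: [-5.4720, -3.9443]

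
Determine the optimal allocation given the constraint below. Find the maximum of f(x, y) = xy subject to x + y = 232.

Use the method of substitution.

Substitute y = 232 - x into f(x,y) = xy:
g(x) = x(232 - x) = 232x - x^2
g'(x) = 232 - 2x = 0  =>  x = 116
y = 232 - 116 = 116
Maximum value = 116 * 116 = 13456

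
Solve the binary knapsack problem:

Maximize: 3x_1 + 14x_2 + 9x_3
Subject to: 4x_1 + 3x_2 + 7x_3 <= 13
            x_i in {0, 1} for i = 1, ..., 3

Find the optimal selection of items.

Items: item 1 (v=3, w=4), item 2 (v=14, w=3), item 3 (v=9, w=7)
Capacity: 13
Checking all 8 subsets (w = total weight, v = total value):
  {}: w = 0, v = 0
  {1}: w = 4, v = 3
  {2}: w = 3, v = 14
  {3}: w = 7, v = 9
  {1, 2}: w = 7, v = 17
  {1, 3}: w = 11, v = 12
  {2, 3}: w = 10, v = 23
  {1, 2, 3}: w = 14 > 13, infeasible
Best feasible subset: items [2, 3]
Total weight: 10 <= 13, total value: 23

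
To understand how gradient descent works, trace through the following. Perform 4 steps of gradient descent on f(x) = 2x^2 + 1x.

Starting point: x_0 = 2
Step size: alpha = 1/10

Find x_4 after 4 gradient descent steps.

f(x) = 2x^2 + 1x, f'(x) = 4x + (1)
Step 1: f'(2) = 9, x_1 = 2 - 1/10 * 9 = 11/10
Step 2: f'(11/10) = 27/5, x_2 = 11/10 - 1/10 * 27/5 = 14/25
Step 3: f'(14/25) = 81/25, x_3 = 14/25 - 1/10 * 81/25 = 59/250
Step 4: f'(59/250) = 243/125, x_4 = 59/250 - 1/10 * 243/125 = 26/625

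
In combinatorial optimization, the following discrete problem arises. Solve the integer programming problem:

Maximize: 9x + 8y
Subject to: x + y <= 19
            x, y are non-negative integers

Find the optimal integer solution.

Objective: 9x + 8y, constraint: x + y <= 19
Coefficient of x is 9 >= coefficient of y is 8, so allocate the entire budget to x.
Optimal: x = 19, y = 0, value = 171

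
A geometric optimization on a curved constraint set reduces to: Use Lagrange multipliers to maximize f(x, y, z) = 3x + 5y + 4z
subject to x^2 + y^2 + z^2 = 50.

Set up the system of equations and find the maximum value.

Lagrange conditions: 3 = 2*lambda*x, 5 = 2*lambda*y, 4 = 2*lambda*z
So x:3 = y:5 = z:4, i.e. x = 3t, y = 5t, z = 4t
Constraint: t^2*(3^2 + 5^2 + 4^2) = 50
  t^2 * 50 = 50  =>  t = sqrt(1)
Maximum = 3*3t + 5*5t + 4*4t = 50*sqrt(1) = 50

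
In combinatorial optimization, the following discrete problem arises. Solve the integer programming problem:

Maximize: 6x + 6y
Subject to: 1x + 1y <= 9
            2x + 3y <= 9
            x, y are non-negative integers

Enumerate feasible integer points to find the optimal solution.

Constraint 1: 1x + 1y <= 9
Constraint 2: 2x + 3y <= 9
Feasible x range (need y >= 0): 0 <= x <= min(9/1, 9/2) => x in {0, ..., 4}.
Enumerate feasible integer points row by row (the coefficient of y is 6 > 0, so for each x the largest feasible y gives the best value):
  x = 0: y <= min((9 - 1*0)/1, (9 - 2*0)/3) => y in {0, ..., 3}; best 6*0 + 6*3 = 18
  x = 1: y <= min((9 - 1*1)/1, (9 - 2*1)/3) => y in {0, ..., 2}; best 6*1 + 6*2 = 18
  x = 2: y <= min((9 - 1*2)/1, (9 - 2*2)/3) => y in {0, ..., 1}; best 6*2 + 6*1 = 18
  x = 3: y <= min((9 - 1*3)/1, (9 - 2*3)/3) => y in {0, ..., 1}; best 6*3 + 6*1 = 24
  x = 4: y <= min((9 - 1*4)/1, (9 - 2*4)/3) => y in {0}; best 6*4 + 6*0 = 24
The maximum 6x + 6y = 24 is achieved at x = 3, y = 1.
(The same value 24 is also attained at (4, 0).)
Check: 1*3 + 1*1 = 4 <= 9 and 2*3 + 3*1 = 9 <= 9.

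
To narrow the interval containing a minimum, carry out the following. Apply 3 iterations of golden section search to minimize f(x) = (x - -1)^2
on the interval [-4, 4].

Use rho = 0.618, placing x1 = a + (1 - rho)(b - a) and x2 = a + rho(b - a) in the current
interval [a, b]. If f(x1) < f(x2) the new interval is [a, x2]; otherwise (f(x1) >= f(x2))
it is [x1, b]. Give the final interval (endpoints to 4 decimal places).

Golden section search for min of f(x) = (x - -1)^2 on [-4, 4].
Each step: x1 = a + (1 - rho)(b - a), x2 = a + rho(b - a); if f(x1) < f(x2) keep [a, x2], otherwise keep [x1, b].
Step 1: [-4.0000, 4.0000], x1=-0.9440 (f=0.0031), x2=0.9440 (f=3.7791); f(x1) < f(x2) => keep [-4.0000, 0.9440]
Step 2: [-4.0000, 0.9440], x1=-2.1114 (f=1.2352), x2=-0.9446 (f=0.0031); f(x1) > f(x2) => keep [-2.1114, 0.9440]
Step 3: [-2.1114, 0.9440], x1=-0.9442 (f=0.0031), x2=-0.2232 (f=0.6035); f(x1) < f(x2) => keep [-2.1114, -0.2232]
Final interval: [-2.1114, -0.2232]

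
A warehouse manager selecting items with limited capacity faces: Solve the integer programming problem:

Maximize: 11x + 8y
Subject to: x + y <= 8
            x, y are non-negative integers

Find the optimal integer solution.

Objective: 11x + 8y, constraint: x + y <= 8
Coefficient of x is 11 >= coefficient of y is 8, so allocate the entire budget to x.
Optimal: x = 8, y = 0, value = 88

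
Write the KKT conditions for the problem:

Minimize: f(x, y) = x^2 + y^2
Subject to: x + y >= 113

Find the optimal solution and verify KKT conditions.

KKT conditions for min x^2 + y^2 s.t. x + y >= 113:
Stationarity: 2x = mu, 2y = mu
So x = y = mu/2.
Complementary slackness: mu*(x + y - 113) = 0
Primal feasibility: x + y >= 113; dual feasibility: mu >= 0
If mu = 0 then x = y = 0, but 0 + 0 < 113 is infeasible, so the constraint is active.
Constraint active: x + y = 2*(mu/2) = 113 => mu = 113
x = y = 113/2, f = 12769/2
Verify: stationarity 2*(113/2) = 113 = mu; primal 113/2 + 113/2 = 113 >= 113; dual mu = 113 >= 0; complementary slackness 113*(113 - 113) = 0. All KKT conditions hold.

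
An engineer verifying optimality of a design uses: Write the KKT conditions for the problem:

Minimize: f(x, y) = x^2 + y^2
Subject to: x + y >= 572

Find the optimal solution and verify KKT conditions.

KKT conditions for min x^2 + y^2 s.t. x + y >= 572:
Stationarity: 2x = mu, 2y = mu
So x = y = mu/2.
Complementary slackness: mu*(x + y - 572) = 0
Primal feasibility: x + y >= 572; dual feasibility: mu >= 0
If mu = 0 then x = y = 0, but 0 + 0 < 572 is infeasible, so the constraint is active.
Constraint active: x + y = 2*(mu/2) = 572 => mu = 572
x = y = 286, f = 163592
Verify: stationarity 2*286 = 572 = mu; primal 286 + 286 = 572 >= 572; dual mu = 572 >= 0; complementary slackness 572*(572 - 572) = 0. All KKT conditions hold.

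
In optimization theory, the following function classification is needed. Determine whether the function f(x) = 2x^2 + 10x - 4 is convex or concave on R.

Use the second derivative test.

f(x) = 2x^2 + 10x - 4
f'(x) = 4x + 10
f''(x) = 4
Since f''(x) = 4 > 0 for all x, f is convex on R.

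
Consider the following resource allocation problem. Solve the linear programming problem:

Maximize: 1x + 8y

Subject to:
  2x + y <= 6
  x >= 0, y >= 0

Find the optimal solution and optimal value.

The feasible region has vertices at [(0, 0), (3, 0), (0, 6)].
Checking objective 1x + 8y at each vertex:
  (0, 0): 1*0 + 8*0 = 0
  (3, 0): 1*3 + 8*0 = 3
  (0, 6): 1*0 + 8*6 = 48
Maximum is 48 at (0, 6).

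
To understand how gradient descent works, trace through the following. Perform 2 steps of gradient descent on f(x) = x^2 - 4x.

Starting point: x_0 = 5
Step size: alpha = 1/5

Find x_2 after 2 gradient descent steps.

f(x) = x^2 - 4x, f'(x) = 2x + (-4)
Step 1: f'(5) = 6, x_1 = 5 - 1/5 * 6 = 19/5
Step 2: f'(19/5) = 18/5, x_2 = 19/5 - 1/5 * 18/5 = 77/25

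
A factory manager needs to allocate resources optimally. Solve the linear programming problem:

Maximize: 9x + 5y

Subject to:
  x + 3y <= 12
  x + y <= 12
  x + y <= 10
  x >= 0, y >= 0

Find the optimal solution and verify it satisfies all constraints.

Feasible vertices: (0, 0), (0, 4), (9, 1), (10, 0)
Objective 9x + 5y at each vertex:
  (0, 0): 0
  (0, 4): 20
  (9, 1): 86
  (10, 0): 90
Maximum is 90 at (10, 0).
Verify constraints at (x, y) = (10, 0):
  1*10 + 3*0 = 10 <= 12
  1*10 + 1*0 = 10 <= 12
  1*10 + 1*0 = 10 <= 10 (active)
  x = 10 >= 0, y = 0 >= 0. All constraints satisfied.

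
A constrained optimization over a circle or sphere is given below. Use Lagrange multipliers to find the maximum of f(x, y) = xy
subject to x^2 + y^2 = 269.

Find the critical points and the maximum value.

Lagrange conditions: y = 2*lambda*x and x = 2*lambda*y
If x = 0 then y = 0, violating the constraint, so x, y != 0.
Dividing: y/x = x/y => x^2 = y^2 => y = x or y = -x
Constraint: 2x^2 = 269 => x^2 = 269/2 => x = +/-sqrt(269/2)
Critical points: (sqrt(269/2), sqrt(269/2)), (-sqrt(269/2), -sqrt(269/2)), (sqrt(269/2), -sqrt(269/2)), (-sqrt(269/2), sqrt(269/2))
  y = x:  xy = x^2 = 269/2  at (sqrt(269/2), sqrt(269/2)) and (-sqrt(269/2), -sqrt(269/2))
  y = -x: xy = -x^2 = -269/2 at (sqrt(269/2), -sqrt(269/2)) and (-sqrt(269/2), sqrt(269/2))
Maximum xy = 269/2 at (sqrt(269/2), sqrt(269/2)) and (-sqrt(269/2), -sqrt(269/2))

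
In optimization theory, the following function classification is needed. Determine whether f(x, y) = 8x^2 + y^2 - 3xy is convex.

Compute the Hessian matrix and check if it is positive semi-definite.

f(x,y) = 8x^2 + y^2 - 3xy
Hessian H = [[16, -3], [-3, 2]]
trace(H) = 18, det(H) = 23
Eigenvalues: (18 +/- sqrt(232)) / 2 = 16.62, 1.384
Since both eigenvalues > 0, f is convex.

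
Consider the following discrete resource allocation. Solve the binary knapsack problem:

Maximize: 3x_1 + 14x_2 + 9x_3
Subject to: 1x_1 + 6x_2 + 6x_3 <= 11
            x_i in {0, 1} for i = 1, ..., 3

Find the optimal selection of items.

Items: item 1 (v=3, w=1), item 2 (v=14, w=6), item 3 (v=9, w=6)
Capacity: 11
Checking all 8 subsets (w = total weight, v = total value):
  {}: w = 0, v = 0
  {1}: w = 1, v = 3
  {2}: w = 6, v = 14
  {3}: w = 6, v = 9
  {1, 2}: w = 7, v = 17
  {1, 3}: w = 7, v = 12
  {2, 3}: w = 12 > 11, infeasible
  {1, 2, 3}: w = 13 > 11, infeasible
Best feasible subset: items [1, 2]
Total weight: 7 <= 11, total value: 17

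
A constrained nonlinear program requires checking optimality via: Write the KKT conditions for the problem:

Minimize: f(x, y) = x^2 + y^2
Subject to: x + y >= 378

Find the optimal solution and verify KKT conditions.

KKT conditions for min x^2 + y^2 s.t. x + y >= 378:
Stationarity: 2x = mu, 2y = mu
So x = y = mu/2.
Complementary slackness: mu*(x + y - 378) = 0
Primal feasibility: x + y >= 378; dual feasibility: mu >= 0
If mu = 0 then x = y = 0, but 0 + 0 < 378 is infeasible, so the constraint is active.
Constraint active: x + y = 2*(mu/2) = 378 => mu = 378
x = y = 189, f = 71442
Verify: stationarity 2*189 = 378 = mu; primal 189 + 189 = 378 >= 378; dual mu = 378 >= 0; complementary slackness 378*(378 - 378) = 0. All KKT conditions hold.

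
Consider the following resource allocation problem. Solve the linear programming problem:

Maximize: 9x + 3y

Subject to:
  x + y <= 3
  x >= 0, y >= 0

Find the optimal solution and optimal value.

The feasible region has vertices at [(0, 0), (3, 0), (0, 3)].
Checking objective 9x + 3y at each vertex:
  (0, 0): 9*0 + 3*0 = 0
  (3, 0): 9*3 + 3*0 = 27
  (0, 3): 9*0 + 3*3 = 9
Maximum is 27 at (3, 0).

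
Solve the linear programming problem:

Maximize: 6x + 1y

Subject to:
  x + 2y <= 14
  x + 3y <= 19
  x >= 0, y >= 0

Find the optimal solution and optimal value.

Feasible vertices: (0, 0), (0, 19/3), (4, 5), (14, 0)
Objective 6x + 1y at each:
  (0, 0): 0
  (0, 19/3): 19/3
  (4, 5): 29
  (14, 0): 84
Maximum is 84 at (14, 0).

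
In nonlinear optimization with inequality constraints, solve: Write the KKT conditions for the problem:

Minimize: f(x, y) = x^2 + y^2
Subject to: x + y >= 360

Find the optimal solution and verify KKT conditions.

KKT conditions for min x^2 + y^2 s.t. x + y >= 360:
Stationarity: 2x = mu, 2y = mu
So x = y = mu/2.
Complementary slackness: mu*(x + y - 360) = 0
Primal feasibility: x + y >= 360; dual feasibility: mu >= 0
If mu = 0 then x = y = 0, but 0 + 0 < 360 is infeasible, so the constraint is active.
Constraint active: x + y = 2*(mu/2) = 360 => mu = 360
x = y = 180, f = 64800
Verify: stationarity 2*180 = 360 = mu; primal 180 + 180 = 360 >= 360; dual mu = 360 >= 0; complementary slackness 360*(360 - 360) = 0. All KKT conditions hold.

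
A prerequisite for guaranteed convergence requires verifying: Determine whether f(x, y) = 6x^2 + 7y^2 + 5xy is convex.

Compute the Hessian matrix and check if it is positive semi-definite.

f(x,y) = 6x^2 + 7y^2 + 5xy
Hessian H = [[12, 5], [5, 14]]
trace(H) = 26, det(H) = 143
Eigenvalues: (26 +/- sqrt(104)) / 2 = 18.1, 7.901
Since both eigenvalues > 0, f is convex.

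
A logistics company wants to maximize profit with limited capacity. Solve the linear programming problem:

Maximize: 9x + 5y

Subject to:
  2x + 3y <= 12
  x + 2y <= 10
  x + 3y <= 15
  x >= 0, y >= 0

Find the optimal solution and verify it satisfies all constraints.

Feasible vertices: (0, 0), (0, 4), (6, 0)
Objective 9x + 5y at each vertex:
  (0, 0): 0
  (0, 4): 20
  (6, 0): 54
Maximum is 54 at (6, 0).
Verify constraints at (x, y) = (6, 0):
  2*6 + 3*0 = 12 <= 12 (active)
  1*6 + 2*0 = 6 <= 10
  1*6 + 3*0 = 6 <= 15
  x = 6 >= 0, y = 0 >= 0. All constraints satisfied.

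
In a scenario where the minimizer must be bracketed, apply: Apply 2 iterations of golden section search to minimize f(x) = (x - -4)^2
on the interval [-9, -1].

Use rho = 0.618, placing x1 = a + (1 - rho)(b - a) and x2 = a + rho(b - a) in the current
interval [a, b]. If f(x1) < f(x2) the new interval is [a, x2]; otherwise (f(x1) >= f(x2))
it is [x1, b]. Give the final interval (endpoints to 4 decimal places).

Golden section search for min of f(x) = (x - -4)^2 on [-9, -1].
Each step: x1 = a + (1 - rho)(b - a), x2 = a + rho(b - a); if f(x1) < f(x2) keep [a, x2], otherwise keep [x1, b].
Step 1: [-9.0000, -1.0000], x1=-5.9440 (f=3.7791), x2=-4.0560 (f=0.0031); f(x1) > f(x2) => keep [-5.9440, -1.0000]
Step 2: [-5.9440, -1.0000], x1=-4.0554 (f=0.0031), x2=-2.8886 (f=1.2352); f(x1) < f(x2) => keep [-5.9440, -2.8886]
Final interval: [-5.9440, -2.8886]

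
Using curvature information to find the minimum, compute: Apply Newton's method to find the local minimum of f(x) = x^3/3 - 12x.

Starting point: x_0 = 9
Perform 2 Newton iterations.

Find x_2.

f(x) = x^3/3 - 12x
f'(x) = x^2 - 12, f''(x) = 2x
Newton update: x_{n+1} = x_n - (x_n^2 - 12)/(2*x_n)
Step 1: x_0 = 9, f'=69, f''=18, x_1 = 31/6
Step 2: x_1 = 31/6, f'=529/36, f''=31/3, x_2 = 1393/372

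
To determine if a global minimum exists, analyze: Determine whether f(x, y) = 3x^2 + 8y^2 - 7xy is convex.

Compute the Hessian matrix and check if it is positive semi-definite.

f(x,y) = 3x^2 + 8y^2 - 7xy
Hessian H = [[6, -7], [-7, 16]]
trace(H) = 22, det(H) = 47
Eigenvalues: (22 +/- sqrt(296)) / 2 = 19.6, 2.398
Since both eigenvalues > 0, f is convex.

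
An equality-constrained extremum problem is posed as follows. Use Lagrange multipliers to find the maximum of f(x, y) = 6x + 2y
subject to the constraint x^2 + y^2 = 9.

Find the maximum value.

Set up Lagrange conditions: grad f = lambda * grad g
  6 = 2*lambda*x
  2 = 2*lambda*y
From these: x/y = 6/2, so x = 6t, y = 2t for some t.
Substitute into constraint: (6t)^2 + (2t)^2 = 9
  t^2 * 40 = 9
  t = sqrt(9/40)
Maximum = 6*x + 2*y = (6^2 + 2^2)*t = 40 * sqrt(9/40) = sqrt(360)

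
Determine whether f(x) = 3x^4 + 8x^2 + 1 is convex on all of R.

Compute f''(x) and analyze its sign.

f(x) = 3x^4 + 8x^2 + 1
f'(x) = 12x^3 + 16x
f''(x) = 36x^2 + 16
f''(x) = 36x^2 + 16 >= 16 > 0 for all x
Therefore, f is convex on R.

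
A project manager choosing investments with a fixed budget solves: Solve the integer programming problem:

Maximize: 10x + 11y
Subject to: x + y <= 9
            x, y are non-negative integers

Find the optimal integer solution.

Objective: 10x + 11y, constraint: x + y <= 9
Coefficient of y is 11 > coefficient of x is 10, so allocate the entire budget to y.
Optimal: x = 0, y = 9, value = 99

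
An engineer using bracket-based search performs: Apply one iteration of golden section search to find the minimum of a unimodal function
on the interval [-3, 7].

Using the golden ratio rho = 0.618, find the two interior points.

Golden section search on [-3, 7].
Golden ratio rho = 0.618 (approx).
Interior points:
  x_1 = -3 + (1-0.618)*10 = 0.8200
  x_2 = -3 + 0.618*10 = 3.1800
Compare f(x_1) and f(x_2) to determine which subinterval to keep.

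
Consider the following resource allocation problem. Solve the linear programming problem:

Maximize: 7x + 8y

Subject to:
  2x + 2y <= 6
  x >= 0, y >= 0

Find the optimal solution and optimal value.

The feasible region has vertices at [(0, 0), (3, 0), (0, 3)].
Checking objective 7x + 8y at each vertex:
  (0, 0): 7*0 + 8*0 = 0
  (3, 0): 7*3 + 8*0 = 21
  (0, 3): 7*0 + 8*3 = 24
Maximum is 24 at (0, 3).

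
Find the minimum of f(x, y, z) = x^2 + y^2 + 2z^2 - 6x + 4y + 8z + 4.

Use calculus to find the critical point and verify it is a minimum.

f(x,y,z) = x^2 + y^2 + 2z^2 - 6x + 4y + 8z + 4
df/dx = 2x + (-6) = 0 => x = 3
df/dy = 2y + (4) = 0 => y = -2
df/dz = 4z + (8) = 0 => z = -2
f(3,-2,-2) = 1*(3)^2 + 1*(-2)^2 + 2*(-2)^2 + -6*(3) + 4*(-2) + 8*(-2) + 4 = -17
Hessian is diagonal with entries 2, 2, 4 > 0, confirmed minimum.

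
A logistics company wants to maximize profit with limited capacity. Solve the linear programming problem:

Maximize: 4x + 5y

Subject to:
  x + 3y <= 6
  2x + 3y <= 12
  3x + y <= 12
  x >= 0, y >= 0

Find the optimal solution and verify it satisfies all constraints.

Feasible vertices: (0, 0), (0, 2), (15/4, 3/4), (4, 0)
Objective 4x + 5y at each vertex:
  (0, 0): 0
  (0, 2): 10
  (15/4, 3/4): 75/4
  (4, 0): 16
Maximum is 75/4 at (15/4, 3/4).
Verify constraints at (x, y) = (15/4, 3/4):
  1*(15/4) + 3*(3/4) = 6 <= 6 (active)
  2*(15/4) + 3*(3/4) = 39/4 <= 12
  3*(15/4) + 1*(3/4) = 12 <= 12 (active)
  x = 15/4 >= 0, y = 3/4 >= 0. All constraints satisfied.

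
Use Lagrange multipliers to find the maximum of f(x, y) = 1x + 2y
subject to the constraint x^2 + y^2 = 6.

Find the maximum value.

Set up Lagrange conditions: grad f = lambda * grad g
  1 = 2*lambda*x
  2 = 2*lambda*y
From these: x/y = 1/2, so x = 1t, y = 2t for some t.
Substitute into constraint: (1t)^2 + (2t)^2 = 6
  t^2 * 5 = 6
  t = sqrt(6/5)
Maximum = 1*x + 2*y = (1^2 + 2^2)*t = 5 * sqrt(6/5) = sqrt(30)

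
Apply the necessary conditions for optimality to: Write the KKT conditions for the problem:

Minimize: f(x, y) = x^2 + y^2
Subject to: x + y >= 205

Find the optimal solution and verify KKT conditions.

KKT conditions for min x^2 + y^2 s.t. x + y >= 205:
Stationarity: 2x = mu, 2y = mu
So x = y = mu/2.
Complementary slackness: mu*(x + y - 205) = 0
Primal feasibility: x + y >= 205; dual feasibility: mu >= 0
If mu = 0 then x = y = 0, but 0 + 0 < 205 is infeasible, so the constraint is active.
Constraint active: x + y = 2*(mu/2) = 205 => mu = 205
x = y = 205/2, f = 42025/2
Verify: stationarity 2*(205/2) = 205 = mu; primal 205/2 + 205/2 = 205 >= 205; dual mu = 205 >= 0; complementary slackness 205*(205 - 205) = 0. All KKT conditions hold.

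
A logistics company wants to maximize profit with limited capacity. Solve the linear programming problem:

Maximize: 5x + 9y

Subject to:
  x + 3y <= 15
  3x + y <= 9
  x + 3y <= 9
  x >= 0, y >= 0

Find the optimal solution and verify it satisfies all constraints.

Feasible vertices: (0, 0), (0, 3), (9/4, 9/4), (3, 0)
Objective 5x + 9y at each vertex:
  (0, 0): 0
  (0, 3): 27
  (9/4, 9/4): 63/2
  (3, 0): 15
Maximum is 63/2 at (9/4, 9/4).
Verify constraints at (x, y) = (9/4, 9/4):
  1*(9/4) + 3*(9/4) = 9 <= 15
  3*(9/4) + 1*(9/4) = 9 <= 9 (active)
  1*(9/4) + 3*(9/4) = 9 <= 9 (active)
  x = 9/4 >= 0, y = 9/4 >= 0. All constraints satisfied.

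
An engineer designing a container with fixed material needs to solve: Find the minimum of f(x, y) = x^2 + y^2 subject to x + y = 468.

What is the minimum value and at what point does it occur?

Substitute y = 468 - x into f(x,y) = x^2 + y^2:
g(x) = x^2 + (468 - x)^2 = 2x^2 - 936x + 219024
g'(x) = 4x - 936 = 0  =>  x = 234
y = 468 - 234 = 234
Minimum value = 234^2 + 234^2 = 109512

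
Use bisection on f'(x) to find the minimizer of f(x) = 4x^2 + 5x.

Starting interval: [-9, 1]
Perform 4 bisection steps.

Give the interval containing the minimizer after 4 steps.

Finding critical point of f(x) = 4x^2 + 5x using bisection on f'(x) = 8x + 5.
f'(x) = 0 when x = -5/8.
Starting interval: [-9, 1]
Step 1: mid = -4, f'(mid) = -27, new interval = [-4, 1]
Step 2: mid = -3/2, f'(mid) = -7, new interval = [-3/2, 1]
Step 3: mid = -1/4, f'(mid) = 3, new interval = [-3/2, -1/4]
Step 4: mid = -7/8, f'(mid) = -2, new interval = [-7/8, -1/4]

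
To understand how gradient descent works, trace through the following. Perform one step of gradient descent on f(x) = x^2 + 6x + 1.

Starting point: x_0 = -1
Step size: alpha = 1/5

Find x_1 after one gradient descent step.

f(x) = x^2 + 6x + 1
f'(x) = 2x + 6
f'(-1) = 2*-1 + (6) = 4
x_1 = x_0 - alpha * f'(x_0) = -1 - 1/5 * 4 = -9/5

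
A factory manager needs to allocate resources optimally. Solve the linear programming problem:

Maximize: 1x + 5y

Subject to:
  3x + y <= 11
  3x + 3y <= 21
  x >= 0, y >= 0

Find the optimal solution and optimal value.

Feasible vertices: (0, 0), (0, 7), (2, 5), (11/3, 0)
Objective 1x + 5y at each:
  (0, 0): 0
  (0, 7): 35
  (2, 5): 27
  (11/3, 0): 11/3
Maximum is 35 at (0, 7).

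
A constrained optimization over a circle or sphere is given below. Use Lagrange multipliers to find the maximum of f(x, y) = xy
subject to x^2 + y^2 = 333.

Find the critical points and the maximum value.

Lagrange conditions: y = 2*lambda*x and x = 2*lambda*y
If x = 0 then y = 0, violating the constraint, so x, y != 0.
Dividing: y/x = x/y => x^2 = y^2 => y = x or y = -x
Constraint: 2x^2 = 333 => x^2 = 333/2 => x = +/-sqrt(333/2)
Critical points: (sqrt(333/2), sqrt(333/2)), (-sqrt(333/2), -sqrt(333/2)), (sqrt(333/2), -sqrt(333/2)), (-sqrt(333/2), sqrt(333/2))
  y = x:  xy = x^2 = 333/2  at (sqrt(333/2), sqrt(333/2)) and (-sqrt(333/2), -sqrt(333/2))
  y = -x: xy = -x^2 = -333/2 at (sqrt(333/2), -sqrt(333/2)) and (-sqrt(333/2), sqrt(333/2))
Maximum xy = 333/2 at (sqrt(333/2), sqrt(333/2)) and (-sqrt(333/2), -sqrt(333/2))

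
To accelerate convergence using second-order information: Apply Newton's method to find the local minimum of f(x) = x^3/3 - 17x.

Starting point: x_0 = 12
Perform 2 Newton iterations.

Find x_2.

f(x) = x^3/3 - 17x
f'(x) = x^2 - 17, f''(x) = 2x
Newton update: x_{n+1} = x_n - (x_n^2 - 17)/(2*x_n)
Step 1: x_0 = 12, f'=127, f''=24, x_1 = 161/24
Step 2: x_1 = 161/24, f'=16129/576, f''=161/12, x_2 = 35713/7728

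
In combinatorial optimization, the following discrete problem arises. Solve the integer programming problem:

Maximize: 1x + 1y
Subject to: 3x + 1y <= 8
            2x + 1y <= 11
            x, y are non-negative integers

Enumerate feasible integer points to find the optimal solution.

Constraint 1: 3x + 1y <= 8
Constraint 2: 2x + 1y <= 11
Feasible x range (need y >= 0): 0 <= x <= min(8/3, 11/2) => x in {0, ..., 2}.
Enumerate feasible integer points row by row (the coefficient of y is 1 > 0, so for each x the largest feasible y gives the best value):
  x = 0: y <= min((8 - 3*0)/1, (11 - 2*0)/1) => y in {0, ..., 8}; best 1*0 + 1*8 = 8
  x = 1: y <= min((8 - 3*1)/1, (11 - 2*1)/1) => y in {0, ..., 5}; best 1*1 + 1*5 = 6
  x = 2: y <= min((8 - 3*2)/1, (11 - 2*2)/1) => y in {0, ..., 2}; best 1*2 + 1*2 = 4
The maximum 1x + 1y = 8 is achieved at x = 0, y = 8.
Check: 3*0 + 1*8 = 8 <= 8 and 2*0 + 1*8 = 8 <= 11.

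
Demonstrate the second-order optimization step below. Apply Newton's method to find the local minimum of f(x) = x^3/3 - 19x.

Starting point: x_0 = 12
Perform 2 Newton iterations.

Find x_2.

f(x) = x^3/3 - 19x
f'(x) = x^2 - 19, f''(x) = 2x
Newton update: x_{n+1} = x_n - (x_n^2 - 19)/(2*x_n)
Step 1: x_0 = 12, f'=125, f''=24, x_1 = 163/24
Step 2: x_1 = 163/24, f'=15625/576, f''=163/12, x_2 = 37513/7824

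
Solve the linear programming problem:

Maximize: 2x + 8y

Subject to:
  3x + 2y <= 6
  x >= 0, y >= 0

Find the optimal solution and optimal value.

The feasible region has vertices at [(0, 0), (2, 0), (0, 3)].
Checking objective 2x + 8y at each vertex:
  (0, 0): 2*0 + 8*0 = 0
  (2, 0): 2*2 + 8*0 = 4
  (0, 3): 2*0 + 8*3 = 24
Maximum is 24 at (0, 3).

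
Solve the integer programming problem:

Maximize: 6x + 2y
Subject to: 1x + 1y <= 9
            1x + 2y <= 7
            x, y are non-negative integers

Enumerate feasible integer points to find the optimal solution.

Constraint 1: 1x + 1y <= 9
Constraint 2: 1x + 2y <= 7
Feasible x range (need y >= 0): 0 <= x <= min(9/1, 7/1) => x in {0, ..., 7}.
Enumerate feasible integer points row by row (the coefficient of y is 2 > 0, so for each x the largest feasible y gives the best value):
  x = 0: y <= min((9 - 1*0)/1, (7 - 1*0)/2) => y in {0, ..., 3}; best 6*0 + 2*3 = 6
  x = 1: y <= min((9 - 1*1)/1, (7 - 1*1)/2) => y in {0, ..., 3}; best 6*1 + 2*3 = 12
  x = 2: y <= min((9 - 1*2)/1, (7 - 1*2)/2) => y in {0, ..., 2}; best 6*2 + 2*2 = 16
  x = 3: y <= min((9 - 1*3)/1, (7 - 1*3)/2) => y in {0, ..., 2}; best 6*3 + 2*2 = 22
  x = 4: y <= min((9 - 1*4)/1, (7 - 1*4)/2) => y in {0, ..., 1}; best 6*4 + 2*1 = 26
  x = 5: y <= min((9 - 1*5)/1, (7 - 1*5)/2) => y in {0, ..., 1}; best 6*5 + 2*1 = 32
  x = 6: y <= min((9 - 1*6)/1, (7 - 1*6)/2) => y in {0}; best 6*6 + 2*0 = 36
  x = 7: y <= min((9 - 1*7)/1, (7 - 1*7)/2) => y in {0}; best 6*7 + 2*0 = 42
The maximum 6x + 2y = 42 is achieved at x = 7, y = 0.
Check: 1*7 + 1*0 = 7 <= 9 and 1*7 + 2*0 = 7 <= 7.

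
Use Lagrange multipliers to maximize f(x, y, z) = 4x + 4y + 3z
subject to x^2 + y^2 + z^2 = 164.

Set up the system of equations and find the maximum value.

Lagrange conditions: 4 = 2*lambda*x, 4 = 2*lambda*y, 3 = 2*lambda*z
So x:4 = y:4 = z:3, i.e. x = 4t, y = 4t, z = 3t
Constraint: t^2*(4^2 + 4^2 + 3^2) = 164
  t^2 * 41 = 164  =>  t = sqrt(4)
Maximum = 4*4t + 4*4t + 3*3t = 41*sqrt(4) = 82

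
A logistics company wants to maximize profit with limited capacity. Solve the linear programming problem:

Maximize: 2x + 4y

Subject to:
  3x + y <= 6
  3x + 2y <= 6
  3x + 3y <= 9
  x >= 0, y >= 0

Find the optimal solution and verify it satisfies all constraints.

Feasible vertices: (0, 0), (0, 3), (2, 0)
Objective 2x + 4y at each vertex:
  (0, 0): 0
  (0, 3): 12
  (2, 0): 4
Maximum is 12 at (0, 3).
Verify constraints at (x, y) = (0, 3):
  3*0 + 1*3 = 3 <= 6
  3*0 + 2*3 = 6 <= 6 (active)
  3*0 + 3*3 = 9 <= 9 (active)
  x = 0 >= 0, y = 3 >= 0. All constraints satisfied.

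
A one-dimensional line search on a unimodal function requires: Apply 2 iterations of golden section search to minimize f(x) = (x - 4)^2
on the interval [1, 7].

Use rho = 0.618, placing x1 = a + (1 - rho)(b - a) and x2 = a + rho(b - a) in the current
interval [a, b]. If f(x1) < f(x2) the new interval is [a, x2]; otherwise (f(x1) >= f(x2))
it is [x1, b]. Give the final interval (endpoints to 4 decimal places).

Golden section search for min of f(x) = (x - 4)^2 on [1, 7].
Each step: x1 = a + (1 - rho)(b - a), x2 = a + rho(b - a); if f(x1) < f(x2) keep [a, x2], otherwise keep [x1, b].
Step 1: [1.0000, 7.0000], x1=3.2920 (f=0.5013), x2=4.7080 (f=0.5013); f(x1) = f(x2) (tie, not '<') => keep [3.2920, 7.0000]
Step 2: [3.2920, 7.0000], x1=4.7085 (f=0.5019), x2=5.5835 (f=2.5076); f(x1) < f(x2) => keep [3.2920, 5.5835]
Final interval: [3.2920, 5.5835]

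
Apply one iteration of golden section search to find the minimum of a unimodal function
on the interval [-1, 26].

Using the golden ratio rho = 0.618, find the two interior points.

Golden section search on [-1, 26].
Golden ratio rho = 0.618 (approx).
Interior points:
  x_1 = -1 + (1-0.618)*27 = 9.3140
  x_2 = -1 + 0.618*27 = 15.6860
Compare f(x_1) and f(x_2) to determine which subinterval to keep.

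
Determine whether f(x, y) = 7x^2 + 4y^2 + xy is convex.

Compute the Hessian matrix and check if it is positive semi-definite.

f(x,y) = 7x^2 + 4y^2 + xy
Hessian H = [[14, 1], [1, 8]]
trace(H) = 22, det(H) = 111
Eigenvalues: (22 +/- sqrt(40)) / 2 = 14.16, 7.838
Since both eigenvalues > 0, f is convex.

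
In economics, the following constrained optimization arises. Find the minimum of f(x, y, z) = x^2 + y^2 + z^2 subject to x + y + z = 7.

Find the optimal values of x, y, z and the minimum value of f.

Using Lagrange multipliers on f = x^2 + y^2 + z^2 with constraint x + y + z = 7:
Conditions: 2*1*x = lambda, 2*1*y = lambda, 2*1*z = lambda
So x = lambda/2, y = lambda/2, z = lambda/2
Substituting into constraint: lambda * (3/2) = 7
lambda = 14/3
x = 7/3, y = 7/3, z = 7/3
Minimum value = 49/3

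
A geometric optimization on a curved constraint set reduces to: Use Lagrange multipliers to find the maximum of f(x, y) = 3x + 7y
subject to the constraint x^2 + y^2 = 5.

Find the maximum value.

Set up Lagrange conditions: grad f = lambda * grad g
  3 = 2*lambda*x
  7 = 2*lambda*y
From these: x/y = 3/7, so x = 3t, y = 7t for some t.
Substitute into constraint: (3t)^2 + (7t)^2 = 5
  t^2 * 58 = 5
  t = sqrt(5/58)
Maximum = 3*x + 7*y = (3^2 + 7^2)*t = 58 * sqrt(5/58) = sqrt(290)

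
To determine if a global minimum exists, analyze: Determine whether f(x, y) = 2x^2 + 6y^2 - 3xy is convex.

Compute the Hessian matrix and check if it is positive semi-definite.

f(x,y) = 2x^2 + 6y^2 - 3xy
Hessian H = [[4, -3], [-3, 12]]
trace(H) = 16, det(H) = 39
Eigenvalues: (16 +/- sqrt(100)) / 2 = 13, 3
Since both eigenvalues > 0, f is convex.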